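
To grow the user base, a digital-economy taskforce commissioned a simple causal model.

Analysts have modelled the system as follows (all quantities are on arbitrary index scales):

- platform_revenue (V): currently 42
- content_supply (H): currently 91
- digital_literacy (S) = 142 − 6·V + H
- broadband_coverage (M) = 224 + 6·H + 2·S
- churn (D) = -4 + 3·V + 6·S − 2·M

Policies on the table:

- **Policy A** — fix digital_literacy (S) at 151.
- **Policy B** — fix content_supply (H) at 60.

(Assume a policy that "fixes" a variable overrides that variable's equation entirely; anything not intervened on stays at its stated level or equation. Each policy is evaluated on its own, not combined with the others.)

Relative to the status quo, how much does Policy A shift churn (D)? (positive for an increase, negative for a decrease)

340

Baseline:
  V = 42
  H = 91
  S = 142 − 6·42 + 91 = -19
  M = 224 + 6·91 + 2·(-19) = 732
  D = -4 + 3·42 + 6·(-19) − 2·732 = -1456
Policy A (S := 151):
  V = 42
  H = 91
  S = 151
  M = 224 + 6·91 + 2·151 = 1072
  D = -4 + 3·42 + 6·151 − 2·1072 = -1116
Change in D: -1116 − (-1456) = 340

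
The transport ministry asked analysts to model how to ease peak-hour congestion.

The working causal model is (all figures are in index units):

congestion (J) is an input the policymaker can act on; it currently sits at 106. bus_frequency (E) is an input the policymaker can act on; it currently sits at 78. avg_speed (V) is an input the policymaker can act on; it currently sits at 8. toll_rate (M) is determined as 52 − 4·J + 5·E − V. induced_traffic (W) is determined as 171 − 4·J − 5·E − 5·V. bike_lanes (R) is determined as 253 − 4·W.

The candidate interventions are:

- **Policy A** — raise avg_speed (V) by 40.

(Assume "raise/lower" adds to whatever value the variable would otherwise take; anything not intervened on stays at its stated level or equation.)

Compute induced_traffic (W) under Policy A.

Policy A (V + 40):
  J = 106
  E = 78
  V = 8 + 40 = 48
  W = 171 − 4·106 − 5·78 − 5·48 = -883

-883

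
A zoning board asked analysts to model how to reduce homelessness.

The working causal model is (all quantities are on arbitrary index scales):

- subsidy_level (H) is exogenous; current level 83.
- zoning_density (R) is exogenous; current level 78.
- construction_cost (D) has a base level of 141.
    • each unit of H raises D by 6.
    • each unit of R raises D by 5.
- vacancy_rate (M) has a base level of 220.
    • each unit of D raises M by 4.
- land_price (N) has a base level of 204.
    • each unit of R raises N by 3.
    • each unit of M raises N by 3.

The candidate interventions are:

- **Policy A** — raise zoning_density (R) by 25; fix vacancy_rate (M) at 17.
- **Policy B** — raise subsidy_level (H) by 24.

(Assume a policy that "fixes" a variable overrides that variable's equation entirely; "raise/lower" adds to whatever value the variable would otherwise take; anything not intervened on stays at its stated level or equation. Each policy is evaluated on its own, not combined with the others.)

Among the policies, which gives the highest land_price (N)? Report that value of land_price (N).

Policy A (R + 25, M := 17):
  H = 83
  R = 78 + 25 = 103
  D = 141 + 6·83 + 5·103 = 1154
  M = 17
  N = 204 + 3·103 + 3·17 = 564
Policy B (H + 24):
  H = 83 + 24 = 107
  R = 78
  D = 141 + 6·107 + 5·78 = 1173
  M = 220 + 4·1173 = 4912
  N = 204 + 3·78 + 3·4912 = 15174
Comparing — Policy A: N=564, Policy B: N=15174. Highest is 15174 (Policy B).

15174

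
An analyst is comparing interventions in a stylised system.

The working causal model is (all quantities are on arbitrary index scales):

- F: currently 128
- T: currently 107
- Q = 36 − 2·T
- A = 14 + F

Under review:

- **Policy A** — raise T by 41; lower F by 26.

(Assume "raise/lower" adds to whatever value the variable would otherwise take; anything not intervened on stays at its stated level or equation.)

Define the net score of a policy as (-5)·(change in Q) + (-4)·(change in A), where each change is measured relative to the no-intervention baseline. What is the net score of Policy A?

Baseline:
  F = 128
  T = 107
  Q = 36 − 2·107 = -178
  A = 14 + 128 = 142
Policy A (T + 41, F − 26):
  F = 128 − 26 = 102
  T = 107 + 41 = 148
  Q = 36 − 2·148 = -260
  A = 14 + 102 = 116
ΔQ = -260 − (-178) = -82; ΔA = 116 − 142 = -26
Score = (-5)·(-82) + (-4)·(-26) = 514

514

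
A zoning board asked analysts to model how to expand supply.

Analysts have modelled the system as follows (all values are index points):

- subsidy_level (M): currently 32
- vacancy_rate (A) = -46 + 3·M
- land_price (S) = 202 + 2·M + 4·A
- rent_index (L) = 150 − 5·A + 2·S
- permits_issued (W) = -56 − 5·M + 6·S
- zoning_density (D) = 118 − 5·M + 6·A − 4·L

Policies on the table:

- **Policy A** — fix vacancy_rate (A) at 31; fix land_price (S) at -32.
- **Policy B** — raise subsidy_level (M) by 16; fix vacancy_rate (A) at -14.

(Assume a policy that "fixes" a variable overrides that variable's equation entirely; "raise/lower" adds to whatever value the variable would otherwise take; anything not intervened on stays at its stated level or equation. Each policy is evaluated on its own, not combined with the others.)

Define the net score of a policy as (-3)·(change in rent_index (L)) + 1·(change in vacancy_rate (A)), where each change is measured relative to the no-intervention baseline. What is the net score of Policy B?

Baseline:
  M = 32
  A = -46 + 3·32 = 50
  S = 202 + 2·32 + 4·50 = 466
  L = 150 − 5·50 + 2·466 = 832
Policy B (M + 16, A := -14):
  M = 32 + 16 = 48
  A = -14
  S = 202 + 2·48 + 4·(-14) = 242
  L = 150 − 5·(-14) + 2·242 = 704
ΔL = 704 − 832 = -128; ΔA = -14 − 50 = -64
Score = (-3)·(-128) + 1·(-64) = 320

320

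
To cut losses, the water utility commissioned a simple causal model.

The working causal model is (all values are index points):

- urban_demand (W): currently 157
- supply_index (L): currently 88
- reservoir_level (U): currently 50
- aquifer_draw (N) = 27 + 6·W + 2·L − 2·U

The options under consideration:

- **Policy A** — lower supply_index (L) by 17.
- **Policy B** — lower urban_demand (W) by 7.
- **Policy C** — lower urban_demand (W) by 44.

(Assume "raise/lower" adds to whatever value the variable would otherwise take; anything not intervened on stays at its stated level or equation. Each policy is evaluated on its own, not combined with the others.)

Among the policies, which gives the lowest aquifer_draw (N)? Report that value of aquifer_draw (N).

Policy A (L − 17):
  W = 157
  L = 88 − 17 = 71
  U = 50
  N = 27 + 6·157 + 2·71 − 2·50 = 1011
Policy B (W − 7):
  W = 157 − 7 = 150
  L = 88
  U = 50
  N = 27 + 6·150 + 2·88 − 2·50 = 1003
Policy C (W − 44):
  W = 157 − 44 = 113
  L = 88
  U = 50
  N = 27 + 6·113 + 2·88 − 2·50 = 781
Comparing — Policy A: N=1011, Policy B: N=1003, Policy C: N=781. Lowest is 781 (Policy C).

781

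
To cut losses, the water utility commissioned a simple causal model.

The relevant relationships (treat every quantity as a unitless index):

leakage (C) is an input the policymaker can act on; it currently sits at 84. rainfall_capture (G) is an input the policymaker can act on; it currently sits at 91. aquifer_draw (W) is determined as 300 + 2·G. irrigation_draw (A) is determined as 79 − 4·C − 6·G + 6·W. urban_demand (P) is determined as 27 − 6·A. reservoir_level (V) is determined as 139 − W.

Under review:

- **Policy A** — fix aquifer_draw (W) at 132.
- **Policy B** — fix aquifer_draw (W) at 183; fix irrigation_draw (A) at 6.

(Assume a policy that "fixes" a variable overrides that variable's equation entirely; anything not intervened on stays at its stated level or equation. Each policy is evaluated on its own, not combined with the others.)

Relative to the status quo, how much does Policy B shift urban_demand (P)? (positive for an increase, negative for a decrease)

Baseline:
  C = 84
  G = 91
  W = 300 + 2·91 = 482
  A = 79 − 4·84 − 6·91 + 6·482 = 2089
  P = 27 − 6·2089 = -12507
Policy B (W := 183, A := 6):
  C = 84
  G = 91
  W = 183
  A = 6
  P = 27 − 6·6 = -9
Change in P: -9 − (-12507) = 12498

12498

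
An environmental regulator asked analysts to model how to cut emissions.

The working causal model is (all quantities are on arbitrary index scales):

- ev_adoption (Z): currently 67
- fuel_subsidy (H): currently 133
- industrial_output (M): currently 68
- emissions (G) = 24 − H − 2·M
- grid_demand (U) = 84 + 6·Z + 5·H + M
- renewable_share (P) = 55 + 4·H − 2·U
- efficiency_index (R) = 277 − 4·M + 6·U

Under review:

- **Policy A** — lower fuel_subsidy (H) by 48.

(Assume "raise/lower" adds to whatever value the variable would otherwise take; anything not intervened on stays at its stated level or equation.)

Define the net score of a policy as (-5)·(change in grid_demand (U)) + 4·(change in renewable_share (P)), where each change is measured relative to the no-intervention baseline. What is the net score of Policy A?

2352

Baseline:
  Z = 67
  H = 133
  M = 68
  U = 84 + 6·67 + 5·133 + 68 = 1219
  P = 55 + 4·133 − 2·1219 = -1851
Policy A (H − 48):
  Z = 67
  H = 133 − 48 = 85
  M = 68
  U = 84 + 6·67 + 5·85 + 68 = 979
  P = 55 + 4·85 − 2·979 = -1563
ΔU = 979 − 1219 = -240; ΔP = -1563 − (-1851) = 288
Score = (-5)·(-240) + 4·288 = 2352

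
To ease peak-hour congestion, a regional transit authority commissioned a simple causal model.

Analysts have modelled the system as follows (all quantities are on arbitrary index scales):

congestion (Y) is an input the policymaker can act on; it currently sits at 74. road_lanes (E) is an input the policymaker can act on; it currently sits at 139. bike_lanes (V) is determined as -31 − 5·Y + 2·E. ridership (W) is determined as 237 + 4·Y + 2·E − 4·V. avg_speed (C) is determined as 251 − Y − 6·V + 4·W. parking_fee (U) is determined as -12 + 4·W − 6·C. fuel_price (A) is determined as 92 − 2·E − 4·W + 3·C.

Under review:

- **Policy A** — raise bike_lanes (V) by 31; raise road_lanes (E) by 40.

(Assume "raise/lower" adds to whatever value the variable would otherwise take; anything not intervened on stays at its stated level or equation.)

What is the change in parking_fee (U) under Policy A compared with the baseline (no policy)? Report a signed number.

11276

Baseline:
  Y = 74
  E = 139
  V = -31 − 5·74 + 2·139 = -123
  W = 237 + 4·74 + 2·139 − 4·(-123) = 1303
  C = 251 − 74 − 6·(-123) + 4·1303 = 6127
  U = -12 + 4·1303 − 6·6127 = -31562
Policy A (V + 31, E + 40):
  Y = 74
  E = 139 + 40 = 179
  V = -31 − 5·74 + 2·179 (+31 from intervention) = -12
  W = 237 + 4·74 + 2·179 − 4·(-12) = 939
  C = 251 − 74 − 6·(-12) + 4·939 = 4005
  U = -12 + 4·939 − 6·4005 = -20286
Change in U: -20286 − (-31562) = 11276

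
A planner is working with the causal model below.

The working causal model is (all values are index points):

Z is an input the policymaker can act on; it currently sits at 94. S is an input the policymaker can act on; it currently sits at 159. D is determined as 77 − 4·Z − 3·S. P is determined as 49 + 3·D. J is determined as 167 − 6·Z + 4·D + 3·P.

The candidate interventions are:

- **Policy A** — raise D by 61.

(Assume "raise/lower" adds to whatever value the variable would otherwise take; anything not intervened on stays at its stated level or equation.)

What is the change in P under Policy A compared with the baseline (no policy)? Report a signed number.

183

Baseline:
  Z = 94
  S = 159
  D = 77 − 4·94 − 3·159 = -776
  P = 49 + 3·(-776) = -2279
Policy A (D + 61):
  Z = 94
  S = 159
  D = 77 − 4·94 − 3·159 (+61 from intervention) = -715
  P = 49 + 3·(-715) = -2096
Change in P: -2096 − (-2279) = 183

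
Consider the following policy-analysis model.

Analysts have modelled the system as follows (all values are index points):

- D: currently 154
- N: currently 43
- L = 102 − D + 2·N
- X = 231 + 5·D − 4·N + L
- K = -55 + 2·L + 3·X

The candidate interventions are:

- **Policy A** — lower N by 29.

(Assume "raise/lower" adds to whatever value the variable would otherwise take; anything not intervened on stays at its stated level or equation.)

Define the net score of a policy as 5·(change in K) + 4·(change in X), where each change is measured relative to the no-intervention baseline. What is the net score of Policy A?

Baseline:
  D = 154
  N = 43
  L = 102 − 154 + 2·43 = 34
  X = 231 + 5·154 − 4·43 + 34 = 863
  K = -55 + 2·34 + 3·863 = 2602
Policy A (N − 29):
  D = 154
  N = 43 − 29 = 14
  L = 102 − 154 + 2·14 = -24
  X = 231 + 5·154 − 4·14 + (-24) = 921
  K = -55 + 2·(-24) + 3·921 = 2660
ΔK = 2660 − 2602 = 58; ΔX = 921 − 863 = 58
Score = 5·58 + 4·58 = 522

522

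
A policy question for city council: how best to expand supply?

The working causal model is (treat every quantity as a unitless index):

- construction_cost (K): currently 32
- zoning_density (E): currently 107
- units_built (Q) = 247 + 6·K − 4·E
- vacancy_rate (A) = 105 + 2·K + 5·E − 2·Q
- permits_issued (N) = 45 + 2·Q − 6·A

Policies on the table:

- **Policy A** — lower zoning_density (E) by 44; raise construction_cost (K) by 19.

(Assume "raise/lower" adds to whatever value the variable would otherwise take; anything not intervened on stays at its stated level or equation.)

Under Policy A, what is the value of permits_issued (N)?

1127

Policy A (E − 44, K + 19):
  K = 32 + 19 = 51
  E = 107 − 44 = 63
  Q = 247 + 6·51 − 4·63 = 301
  A = 105 + 2·51 + 5·63 − 2·301 = -80
  N = 45 + 2·301 − 6·(-80) = 1127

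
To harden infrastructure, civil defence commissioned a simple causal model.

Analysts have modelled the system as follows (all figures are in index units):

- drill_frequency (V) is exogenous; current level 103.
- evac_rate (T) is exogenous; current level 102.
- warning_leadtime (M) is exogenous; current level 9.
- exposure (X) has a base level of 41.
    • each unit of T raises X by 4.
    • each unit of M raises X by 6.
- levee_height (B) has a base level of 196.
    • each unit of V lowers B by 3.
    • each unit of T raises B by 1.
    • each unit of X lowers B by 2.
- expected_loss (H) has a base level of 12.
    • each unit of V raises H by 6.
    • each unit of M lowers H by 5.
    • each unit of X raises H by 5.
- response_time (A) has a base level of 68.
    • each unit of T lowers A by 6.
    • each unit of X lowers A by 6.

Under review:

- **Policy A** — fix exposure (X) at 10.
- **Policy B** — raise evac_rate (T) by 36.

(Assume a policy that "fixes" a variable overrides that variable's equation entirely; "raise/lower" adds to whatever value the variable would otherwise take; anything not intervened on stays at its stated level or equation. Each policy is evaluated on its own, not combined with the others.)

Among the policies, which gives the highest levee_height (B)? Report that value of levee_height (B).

Policy A (X := 10):
  V = 103
  T = 102
  M = 9
  X = 10
  B = 196 − 3·103 + 102 − 2·10 = -31
Policy B (T + 36):
  V = 103
  T = 102 + 36 = 138
  M = 9
  X = 41 + 4·138 + 6·9 = 647
  B = 196 − 3·103 + 138 − 2·647 = -1269
Comparing — Policy A: B=-31, Policy B: B=-1269. Highest is -31 (Policy A).

-31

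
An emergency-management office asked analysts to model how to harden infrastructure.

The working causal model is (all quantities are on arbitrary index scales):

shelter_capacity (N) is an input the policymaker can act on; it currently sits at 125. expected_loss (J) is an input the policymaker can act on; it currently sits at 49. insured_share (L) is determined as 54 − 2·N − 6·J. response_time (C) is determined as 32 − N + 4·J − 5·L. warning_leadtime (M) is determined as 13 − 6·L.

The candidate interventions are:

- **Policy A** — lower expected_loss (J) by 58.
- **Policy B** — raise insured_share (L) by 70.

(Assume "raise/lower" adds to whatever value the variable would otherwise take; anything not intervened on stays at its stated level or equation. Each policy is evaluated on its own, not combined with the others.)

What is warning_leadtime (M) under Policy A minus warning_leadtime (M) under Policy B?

-1668

Policy A (J − 58):
  N = 125
  J = 49 − 58 = -9
  L = 54 − 2·125 − 6·(-9) = -142
  M = 13 − 6·(-142) = 865
Policy B (L + 70):
  N = 125
  J = 49
  L = 54 − 2·125 − 6·49 (+70 from intervention) = -420
  M = 13 − 6·(-420) = 2533
M: 865 − 2533 = -1668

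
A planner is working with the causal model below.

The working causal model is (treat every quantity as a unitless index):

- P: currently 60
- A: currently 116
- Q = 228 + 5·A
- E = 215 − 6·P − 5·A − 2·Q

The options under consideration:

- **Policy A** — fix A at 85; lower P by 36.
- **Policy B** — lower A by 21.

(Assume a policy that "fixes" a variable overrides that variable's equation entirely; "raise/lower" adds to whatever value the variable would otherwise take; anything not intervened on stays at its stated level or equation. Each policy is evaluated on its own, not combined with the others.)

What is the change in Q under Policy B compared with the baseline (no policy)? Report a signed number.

-105

Baseline:
  A = 116
  Q = 228 + 5·116 = 808
Policy B (A − 21):
  A = 116 − 21 = 95
  Q = 228 + 5·95 = 703
Change in Q: 703 − 808 = -105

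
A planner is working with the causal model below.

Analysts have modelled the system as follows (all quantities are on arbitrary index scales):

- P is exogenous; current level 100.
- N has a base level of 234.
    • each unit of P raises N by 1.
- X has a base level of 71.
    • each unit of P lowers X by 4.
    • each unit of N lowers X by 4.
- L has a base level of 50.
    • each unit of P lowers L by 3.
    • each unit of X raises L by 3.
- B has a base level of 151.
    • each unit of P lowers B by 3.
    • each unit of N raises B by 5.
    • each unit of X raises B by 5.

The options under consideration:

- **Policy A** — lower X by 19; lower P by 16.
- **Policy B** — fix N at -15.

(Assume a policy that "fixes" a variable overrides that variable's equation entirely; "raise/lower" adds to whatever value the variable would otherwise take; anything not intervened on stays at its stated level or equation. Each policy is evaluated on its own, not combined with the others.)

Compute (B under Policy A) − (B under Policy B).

Policy A (X − 19, P − 16):
  P = 100 − 16 = 84
  N = 234 + 84 = 318
  X = 71 − 4·84 − 4·318 (−19 from intervention) = -1556
  B = 151 − 3·84 + 5·318 + 5·(-1556) = -6291
Policy B (N := -15):
  P = 100
  N = -15
  X = 71 − 4·100 − 4·(-15) = -269
  B = 151 − 3·100 + 5·(-15) + 5·(-269) = -1569
B: -6291 − (-1569) = -4722

-4722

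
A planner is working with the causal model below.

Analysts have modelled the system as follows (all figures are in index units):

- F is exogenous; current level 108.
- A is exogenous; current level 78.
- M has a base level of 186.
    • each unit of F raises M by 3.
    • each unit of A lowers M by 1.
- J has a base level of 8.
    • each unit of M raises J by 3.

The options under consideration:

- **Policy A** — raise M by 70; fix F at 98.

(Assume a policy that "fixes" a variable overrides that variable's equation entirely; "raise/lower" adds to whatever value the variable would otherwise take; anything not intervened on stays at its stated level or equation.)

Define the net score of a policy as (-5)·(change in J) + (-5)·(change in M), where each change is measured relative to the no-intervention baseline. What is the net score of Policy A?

-800

Baseline:
  F = 108
  A = 78
  M = 186 + 3·108 − 78 = 432
  J = 8 + 3·432 = 1304
Policy A (M + 70, F := 98):
  F = 98
  A = 78
  M = 186 + 3·98 − 78 (+70 from intervention) = 472
  J = 8 + 3·472 = 1424
ΔJ = 1424 − 1304 = 120; ΔM = 472 − 432 = 40
Score = (-5)·120 + (-5)·40 = -800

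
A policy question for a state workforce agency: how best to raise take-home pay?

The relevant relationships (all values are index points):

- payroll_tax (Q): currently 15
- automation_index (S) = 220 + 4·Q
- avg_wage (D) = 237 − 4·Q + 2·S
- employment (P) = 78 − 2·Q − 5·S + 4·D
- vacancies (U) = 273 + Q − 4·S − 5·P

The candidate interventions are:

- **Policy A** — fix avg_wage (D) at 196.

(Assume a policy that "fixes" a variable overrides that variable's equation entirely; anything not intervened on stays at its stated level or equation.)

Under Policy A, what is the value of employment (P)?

Policy A (D := 196):
  Q = 15
  S = 220 + 4·15 = 280
  D = 196
  P = 78 − 2·15 − 5·280 + 4·196 = -568

-568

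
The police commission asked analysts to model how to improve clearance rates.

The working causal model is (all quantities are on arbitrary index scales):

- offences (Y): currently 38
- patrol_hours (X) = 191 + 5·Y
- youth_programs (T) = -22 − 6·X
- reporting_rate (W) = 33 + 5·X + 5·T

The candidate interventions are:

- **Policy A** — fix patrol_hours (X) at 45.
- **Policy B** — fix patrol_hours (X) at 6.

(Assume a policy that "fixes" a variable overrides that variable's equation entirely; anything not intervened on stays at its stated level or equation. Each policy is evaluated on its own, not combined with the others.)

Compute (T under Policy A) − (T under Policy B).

-234

Policy A (X := 45):
  Y = 38
  X = 45
  T = -22 − 6·45 = -292
Policy B (X := 6):
  Y = 38
  X = 6
  T = -22 − 6·6 = -58
T: -292 − (-58) = -234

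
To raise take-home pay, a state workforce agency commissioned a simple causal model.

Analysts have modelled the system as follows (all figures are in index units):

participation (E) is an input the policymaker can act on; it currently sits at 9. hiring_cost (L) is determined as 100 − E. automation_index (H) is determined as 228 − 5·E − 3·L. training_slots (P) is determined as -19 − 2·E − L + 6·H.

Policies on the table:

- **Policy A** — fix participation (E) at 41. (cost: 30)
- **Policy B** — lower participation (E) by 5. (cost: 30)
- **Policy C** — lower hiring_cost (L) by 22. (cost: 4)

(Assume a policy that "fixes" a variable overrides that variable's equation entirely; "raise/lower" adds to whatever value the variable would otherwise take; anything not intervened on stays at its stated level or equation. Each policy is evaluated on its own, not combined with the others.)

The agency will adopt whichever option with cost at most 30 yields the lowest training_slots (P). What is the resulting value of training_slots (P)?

Policy A (E := 41):
  E = 41
  L = 100 − 41 = 59
  H = 228 − 5·41 − 3·59 = -154
  P = -19 − 2·41 − 59 + 6·(-154) = -1084
Policy B (E − 5):
  E = 9 − 5 = 4
  L = 100 − 4 = 96
  H = 228 − 5·4 − 3·96 = -80
  P = -19 − 2·4 − 96 + 6·(-80) = -603
Policy C (L − 22):
  E = 9
  L = 100 − 9 (−22 from intervention) = 69
  H = 228 − 5·9 − 3·69 = -24
  P = -19 − 2·9 − 69 + 6·(-24) = -250
Comparing — Policy A: P=-1084, Policy B: P=-603, Policy C: P=-250. Lowest is -1084 (Policy A).

-1084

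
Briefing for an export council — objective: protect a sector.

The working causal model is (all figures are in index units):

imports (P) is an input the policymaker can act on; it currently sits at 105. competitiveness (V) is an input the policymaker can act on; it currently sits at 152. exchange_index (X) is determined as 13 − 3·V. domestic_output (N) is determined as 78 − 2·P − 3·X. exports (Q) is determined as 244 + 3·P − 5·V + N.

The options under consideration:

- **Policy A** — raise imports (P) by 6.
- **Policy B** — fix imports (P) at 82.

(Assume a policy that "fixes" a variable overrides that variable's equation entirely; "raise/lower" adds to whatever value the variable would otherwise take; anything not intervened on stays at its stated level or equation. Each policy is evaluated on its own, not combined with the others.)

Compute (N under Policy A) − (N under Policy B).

-58

Policy A (P + 6):
  P = 105 + 6 = 111
  V = 152
  X = 13 − 3·152 = -443
  N = 78 − 2·111 − 3·(-443) = 1185
Policy B (P := 82):
  P = 82
  V = 152
  X = 13 − 3·152 = -443
  N = 78 − 2·82 − 3·(-443) = 1243
N: 1185 − 1243 = -58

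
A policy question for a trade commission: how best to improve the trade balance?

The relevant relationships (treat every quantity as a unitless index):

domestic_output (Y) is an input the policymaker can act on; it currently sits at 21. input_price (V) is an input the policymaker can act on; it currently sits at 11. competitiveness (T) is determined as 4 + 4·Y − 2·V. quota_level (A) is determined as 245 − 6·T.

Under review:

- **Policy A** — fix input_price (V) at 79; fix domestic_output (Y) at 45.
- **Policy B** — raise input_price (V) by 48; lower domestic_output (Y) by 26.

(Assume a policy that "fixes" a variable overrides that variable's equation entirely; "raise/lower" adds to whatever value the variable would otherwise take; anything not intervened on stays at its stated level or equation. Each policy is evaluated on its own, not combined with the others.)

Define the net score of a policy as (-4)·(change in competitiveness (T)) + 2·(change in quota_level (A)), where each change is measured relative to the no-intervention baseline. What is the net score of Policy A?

640

Baseline:
  Y = 21
  V = 11
  T = 4 + 4·21 − 2·11 = 66
  A = 245 − 6·66 = -151
Policy A (V := 79, Y := 45):
  Y = 45
  V = 79
  T = 4 + 4·45 − 2·79 = 26
  A = 245 − 6·26 = 89
ΔT = 26 − 66 = -40; ΔA = 89 − (-151) = 240
Score = (-4)·(-40) + 2·240 = 640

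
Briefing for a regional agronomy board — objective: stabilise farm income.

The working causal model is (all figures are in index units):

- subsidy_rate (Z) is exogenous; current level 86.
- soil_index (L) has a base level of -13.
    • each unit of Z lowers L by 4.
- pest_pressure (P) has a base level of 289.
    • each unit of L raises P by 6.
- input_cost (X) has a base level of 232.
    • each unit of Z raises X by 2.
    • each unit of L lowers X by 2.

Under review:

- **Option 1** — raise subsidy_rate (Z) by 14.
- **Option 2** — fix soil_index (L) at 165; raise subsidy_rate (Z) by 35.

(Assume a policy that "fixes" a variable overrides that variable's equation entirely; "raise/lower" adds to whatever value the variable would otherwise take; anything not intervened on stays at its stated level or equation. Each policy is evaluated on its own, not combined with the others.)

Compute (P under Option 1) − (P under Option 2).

-3468

Option 1 (Z + 14):
  Z = 86 + 14 = 100
  L = -13 − 4·100 = -413
  P = 289 + 6·(-413) = -2189
Option 2 (L := 165, Z + 35):
  Z = 86 + 35 = 121
  L = 165
  P = 289 + 6·165 = 1279
P: -2189 − 1279 = -3468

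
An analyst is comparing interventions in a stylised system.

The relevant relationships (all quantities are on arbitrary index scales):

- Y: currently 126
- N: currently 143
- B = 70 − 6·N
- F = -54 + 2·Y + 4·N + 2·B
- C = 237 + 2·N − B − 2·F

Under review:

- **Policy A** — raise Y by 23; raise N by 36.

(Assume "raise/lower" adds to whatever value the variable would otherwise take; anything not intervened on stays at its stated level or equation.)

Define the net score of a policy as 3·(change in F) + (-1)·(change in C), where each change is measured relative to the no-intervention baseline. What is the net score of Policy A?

-1498

Baseline:
  Y = 126
  N = 143
  B = 70 − 6·143 = -788
  F = -54 + 2·126 + 4·143 + 2·(-788) = -806
  C = 237 + 2·143 − (-788) − 2·(-806) = 2923
Policy A (Y + 23, N + 36):
  Y = 126 + 23 = 149
  N = 143 + 36 = 179
  B = 70 − 6·179 = -1004
  F = -54 + 2·149 + 4·179 + 2·(-1004) = -1048
  C = 237 + 2·179 − (-1004) − 2·(-1048) = 3695
ΔF = -1048 − (-806) = -242; ΔC = 3695 − 2923 = 772
Score = 3·(-242) + (-1)·772 = -1498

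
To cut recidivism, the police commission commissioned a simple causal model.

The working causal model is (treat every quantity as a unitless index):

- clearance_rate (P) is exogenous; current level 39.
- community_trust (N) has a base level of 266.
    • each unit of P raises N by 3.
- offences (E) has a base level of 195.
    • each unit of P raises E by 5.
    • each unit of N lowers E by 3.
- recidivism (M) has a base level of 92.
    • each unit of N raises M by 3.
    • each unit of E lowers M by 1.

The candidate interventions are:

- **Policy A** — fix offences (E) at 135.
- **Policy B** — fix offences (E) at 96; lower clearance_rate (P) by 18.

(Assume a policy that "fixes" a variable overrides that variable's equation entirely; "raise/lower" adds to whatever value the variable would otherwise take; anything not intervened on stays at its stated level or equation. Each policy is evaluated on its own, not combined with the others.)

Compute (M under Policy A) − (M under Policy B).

Policy A (E := 135):
  P = 39
  N = 266 + 3·39 = 383
  E = 135
  M = 92 + 3·383 − 135 = 1106
Policy B (E := 96, P − 18):
  P = 39 − 18 = 21
  N = 266 + 3·21 = 329
  E = 96
  M = 92 + 3·329 − 96 = 983
M: 1106 − 983 = 123

123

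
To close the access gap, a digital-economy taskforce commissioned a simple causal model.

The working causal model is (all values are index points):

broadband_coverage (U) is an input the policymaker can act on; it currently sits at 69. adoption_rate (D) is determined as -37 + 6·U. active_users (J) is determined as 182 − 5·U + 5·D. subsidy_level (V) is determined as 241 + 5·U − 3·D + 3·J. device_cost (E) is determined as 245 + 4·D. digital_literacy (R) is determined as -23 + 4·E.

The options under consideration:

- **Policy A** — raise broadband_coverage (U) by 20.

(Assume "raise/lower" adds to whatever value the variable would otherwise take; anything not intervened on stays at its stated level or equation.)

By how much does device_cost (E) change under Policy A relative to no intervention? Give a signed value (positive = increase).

Baseline:
  U = 69
  D = -37 + 6·69 = 377
  E = 245 + 4·377 = 1753
Policy A (U + 20):
  U = 69 + 20 = 89
  D = -37 + 6·89 = 497
  E = 245 + 4·497 = 2233
Change in E: 2233 − 1753 = 480

480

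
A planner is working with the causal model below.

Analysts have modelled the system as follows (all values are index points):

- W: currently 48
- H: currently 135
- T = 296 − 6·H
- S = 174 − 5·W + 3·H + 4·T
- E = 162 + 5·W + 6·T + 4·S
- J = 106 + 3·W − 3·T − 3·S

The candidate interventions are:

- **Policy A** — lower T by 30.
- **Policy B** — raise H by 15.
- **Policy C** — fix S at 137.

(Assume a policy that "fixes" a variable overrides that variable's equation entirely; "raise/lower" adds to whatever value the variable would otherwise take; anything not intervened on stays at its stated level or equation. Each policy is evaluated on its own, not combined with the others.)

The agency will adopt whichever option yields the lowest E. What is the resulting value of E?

-11350

Policy A (T − 30):
  W = 48
  H = 135
  T = 296 − 6·135 (−30 from intervention) = -544
  S = 174 − 5·48 + 3·135 + 4·(-544) = -1837
  E = 162 + 5·48 + 6·(-544) + 4·(-1837) = -10210
Policy B (H + 15):
  W = 48
  H = 135 + 15 = 150
  T = 296 − 6·150 = -604
  S = 174 − 5·48 + 3·150 + 4·(-604) = -2032
  E = 162 + 5·48 + 6·(-604) + 4·(-2032) = -11350
Policy C (S := 137):
  W = 48
  H = 135
  T = 296 − 6·135 = -514
  S = 137
  E = 162 + 5·48 + 6·(-514) + 4·137 = -2134
Comparing — Policy A: E=-10210, Policy B: E=-11350, Policy C: E=-2134. Lowest is -11350 (Policy B).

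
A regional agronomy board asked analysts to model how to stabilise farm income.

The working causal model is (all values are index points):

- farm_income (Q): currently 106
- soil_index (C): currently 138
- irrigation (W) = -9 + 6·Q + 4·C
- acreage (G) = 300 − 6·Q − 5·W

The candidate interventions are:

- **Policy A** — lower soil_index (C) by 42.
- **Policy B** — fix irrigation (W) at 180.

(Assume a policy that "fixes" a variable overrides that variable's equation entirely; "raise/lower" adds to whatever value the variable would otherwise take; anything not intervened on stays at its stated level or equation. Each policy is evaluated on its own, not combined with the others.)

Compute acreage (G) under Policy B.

Policy B (W := 180):
  Q = 106
  C = 138
  W = 180
  G = 300 − 6·106 − 5·180 = -1236

-1236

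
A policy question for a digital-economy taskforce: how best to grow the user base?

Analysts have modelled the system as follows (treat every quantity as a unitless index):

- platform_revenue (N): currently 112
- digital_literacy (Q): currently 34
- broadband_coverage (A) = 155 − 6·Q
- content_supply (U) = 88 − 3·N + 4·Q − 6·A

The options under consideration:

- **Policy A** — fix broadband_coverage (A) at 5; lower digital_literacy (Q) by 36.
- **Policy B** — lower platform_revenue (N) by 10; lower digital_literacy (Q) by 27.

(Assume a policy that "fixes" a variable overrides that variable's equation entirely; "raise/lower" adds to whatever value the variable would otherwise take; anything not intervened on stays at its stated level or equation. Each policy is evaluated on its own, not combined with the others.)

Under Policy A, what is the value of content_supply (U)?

-286

Policy A (A := 5, Q − 36):
  N = 112
  Q = 34 − 36 = -2
  A = 5
  U = 88 − 3·112 + 4·(-2) − 6·5 = -286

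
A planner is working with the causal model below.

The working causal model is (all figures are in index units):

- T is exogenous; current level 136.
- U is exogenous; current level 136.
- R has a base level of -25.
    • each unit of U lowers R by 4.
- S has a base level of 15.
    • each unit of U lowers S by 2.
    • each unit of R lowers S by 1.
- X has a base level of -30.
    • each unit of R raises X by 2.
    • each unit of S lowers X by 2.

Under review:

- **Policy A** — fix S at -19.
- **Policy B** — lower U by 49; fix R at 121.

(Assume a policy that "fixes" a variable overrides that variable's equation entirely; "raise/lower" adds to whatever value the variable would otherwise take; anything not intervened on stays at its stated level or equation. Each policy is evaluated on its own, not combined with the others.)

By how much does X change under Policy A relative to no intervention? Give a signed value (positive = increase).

Baseline:
  U = 136
  R = -25 − 4·136 = -569
  S = 15 − 2·136 − (-569) = 312
  X = -30 + 2·(-569) − 2·312 = -1792
Policy A (S := -19):
  U = 136
  R = -25 − 4·136 = -569
  S = -19
  X = -30 + 2·(-569) − 2·(-19) = -1130
Change in X: -1130 − (-1792) = 662

662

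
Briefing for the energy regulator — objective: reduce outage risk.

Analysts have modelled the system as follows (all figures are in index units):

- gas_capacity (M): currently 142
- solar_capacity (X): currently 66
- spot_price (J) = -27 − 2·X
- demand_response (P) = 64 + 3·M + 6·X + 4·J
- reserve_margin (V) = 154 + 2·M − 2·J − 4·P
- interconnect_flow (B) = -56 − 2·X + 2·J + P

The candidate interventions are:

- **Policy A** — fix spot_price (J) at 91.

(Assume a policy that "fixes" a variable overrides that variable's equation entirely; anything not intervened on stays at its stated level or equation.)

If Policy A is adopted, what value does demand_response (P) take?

1250

Policy A (J := 91):
  M = 142
  X = 66
  J = 91
  P = 64 + 3·142 + 6·66 + 4·91 = 1250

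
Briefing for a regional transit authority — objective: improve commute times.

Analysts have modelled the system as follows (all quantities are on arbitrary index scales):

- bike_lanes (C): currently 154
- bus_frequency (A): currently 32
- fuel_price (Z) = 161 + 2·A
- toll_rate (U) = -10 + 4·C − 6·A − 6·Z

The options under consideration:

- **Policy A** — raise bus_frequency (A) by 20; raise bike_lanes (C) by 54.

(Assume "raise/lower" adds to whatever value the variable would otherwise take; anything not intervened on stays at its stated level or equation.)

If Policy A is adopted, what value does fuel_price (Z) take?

265

Policy A (A + 20, C + 54):
  A = 32 + 20 = 52
  Z = 161 + 2·52 = 265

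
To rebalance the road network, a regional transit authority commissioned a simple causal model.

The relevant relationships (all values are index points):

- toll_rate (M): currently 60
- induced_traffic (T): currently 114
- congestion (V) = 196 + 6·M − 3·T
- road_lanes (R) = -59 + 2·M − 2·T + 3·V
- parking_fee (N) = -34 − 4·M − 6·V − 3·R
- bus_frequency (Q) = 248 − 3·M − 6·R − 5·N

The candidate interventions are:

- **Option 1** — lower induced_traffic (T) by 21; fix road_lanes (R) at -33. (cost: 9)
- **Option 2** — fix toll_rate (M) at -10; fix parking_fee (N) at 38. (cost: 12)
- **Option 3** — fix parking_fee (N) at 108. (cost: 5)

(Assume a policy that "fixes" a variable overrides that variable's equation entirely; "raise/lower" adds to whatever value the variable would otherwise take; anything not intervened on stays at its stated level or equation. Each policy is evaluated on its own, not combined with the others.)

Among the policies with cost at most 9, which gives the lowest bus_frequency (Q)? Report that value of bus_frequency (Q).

-3322

Option 1 (T − 21, R := -33):
  M = 60
  T = 114 − 21 = 93
  V = 196 + 6·60 − 3·93 = 277
  R = -33
  N = -34 − 4·60 − 6·277 − 3·(-33) = -1837
  Q = 248 − 3·60 − 6·(-33) − 5·(-1837) = 9451
Option 3 (N := 108):
  M = 60
  T = 114
  V = 196 + 6·60 − 3·114 = 214
  R = -59 + 2·60 − 2·114 + 3·214 = 475
  N = 108
  Q = 248 − 3·60 − 6·475 − 5·108 = -3322
Comparing — Option 1: Q=9451, Option 3: Q=-3322. Lowest is -3322 (Option 3).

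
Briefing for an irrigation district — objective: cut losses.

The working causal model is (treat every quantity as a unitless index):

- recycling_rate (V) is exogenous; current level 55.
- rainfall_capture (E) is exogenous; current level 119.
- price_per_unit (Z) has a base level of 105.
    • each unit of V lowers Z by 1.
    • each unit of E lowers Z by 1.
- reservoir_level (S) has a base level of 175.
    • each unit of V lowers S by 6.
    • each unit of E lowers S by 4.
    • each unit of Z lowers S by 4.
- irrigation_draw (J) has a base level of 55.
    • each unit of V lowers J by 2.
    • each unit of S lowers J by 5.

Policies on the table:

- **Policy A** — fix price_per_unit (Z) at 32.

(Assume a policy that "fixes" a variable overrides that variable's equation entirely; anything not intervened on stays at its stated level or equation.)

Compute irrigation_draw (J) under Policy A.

Policy A (Z := 32):
  V = 55
  E = 119
  Z = 32
  S = 175 − 6·55 − 4·119 − 4·32 = -759
  J = 55 − 2·55 − 5·(-759) = 3740

3740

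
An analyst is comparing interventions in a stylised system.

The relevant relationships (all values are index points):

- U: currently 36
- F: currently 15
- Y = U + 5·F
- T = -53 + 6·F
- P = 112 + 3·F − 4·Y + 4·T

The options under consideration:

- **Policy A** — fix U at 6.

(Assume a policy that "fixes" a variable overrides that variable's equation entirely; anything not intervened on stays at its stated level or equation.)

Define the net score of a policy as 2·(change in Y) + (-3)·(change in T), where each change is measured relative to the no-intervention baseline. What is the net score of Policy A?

Baseline:
  U = 36
  F = 15
  Y = 0 + 36 + 5·15 = 111
  T = -53 + 6·15 = 37
Policy A (U := 6):
  U = 6
  F = 15
  Y = 0 + 6 + 5·15 = 81
  T = -53 + 6·15 = 37
ΔY = 81 − 111 = -30; ΔT = 37 − 37 = 0
Score = 2·(-30) + (-3)·0 = -60

-60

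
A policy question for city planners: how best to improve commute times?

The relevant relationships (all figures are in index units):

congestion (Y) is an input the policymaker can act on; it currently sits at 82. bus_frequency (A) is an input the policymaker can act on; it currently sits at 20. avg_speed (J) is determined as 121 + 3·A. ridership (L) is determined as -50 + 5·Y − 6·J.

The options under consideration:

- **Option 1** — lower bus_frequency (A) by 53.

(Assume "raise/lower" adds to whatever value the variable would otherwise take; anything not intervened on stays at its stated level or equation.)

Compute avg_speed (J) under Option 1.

22

Option 1 (A − 53):
  A = 20 − 53 = -33
  J = 121 + 3·(-33) = 22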